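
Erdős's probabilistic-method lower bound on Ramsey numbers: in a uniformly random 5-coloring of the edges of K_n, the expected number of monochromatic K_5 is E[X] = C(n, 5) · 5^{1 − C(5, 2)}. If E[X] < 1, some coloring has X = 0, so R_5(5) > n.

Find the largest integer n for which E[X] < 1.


We need C(n, 5) · 5^{1 − 10} < 1, i.e. C(n, 5) < 5^{10 − 1} = 1953125.
Check values of n near the boundary:
  n = 47: C(47, 5) = 1533939; 1533939 < 1953125? YES
  n = 48: C(48, 5) = 1712304; 1712304 < 1953125? YES
  n = 49: C(49, 5) = 1906884; 1906884 < 1953125? YES
  n = 50: C(50, 5) = 2118760; 2118760 < 1953125? NO
  n = 51: C(51, 5) = 2349060; 2349060 < 1953125? NO
  n = 52: C(52, 5) = 2598960; 2598960 < 1953125? NO
The largest n with C(n, 5) < 1953125 is n = 49 (where E[X] = 1906884/1953125 ≈ 0.9763). Hence R_5(5) > 49, i.e. R_5(5) ≥ 50.

Largest n = 49; hence R_5(5) > 49.


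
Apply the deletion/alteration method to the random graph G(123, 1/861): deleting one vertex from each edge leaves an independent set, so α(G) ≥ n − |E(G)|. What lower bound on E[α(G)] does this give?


E[|E(G)|] = C(123, 2)·p = 7503 · (1/861) = 61/7.
E[α(G)] ≥ n − E[|E(G)|] = 123 − 61/7 = 800/7.
Numerically: ≈ 114.2857.
(This is only a lower bound; the true E[α(G)] may be larger.)

E[α(G)] ≥ 800/7 ≈ 114.2857.


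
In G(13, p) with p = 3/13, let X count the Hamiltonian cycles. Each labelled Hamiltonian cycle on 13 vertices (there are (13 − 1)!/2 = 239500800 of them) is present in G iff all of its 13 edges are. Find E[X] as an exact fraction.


K_13 has (13 − 1)!/2 = 239500800 labelled Hamiltonian cycles.
For each such Hamiltonian cycle H, let X_H = 1 if all 13 edges of H are present in G. Then P[X_H = 1] = p^{13} = (3/13)^{13} = 1594323/302875106592253.
By linearity of expectation: E[X] = Σ_H E[X_H] = 239500800 · p^{13} = 239500800 · 1594323/302875106592253 = 381841633958400/302875106592253.
Numerically: E[X] ≈ 1.26072.

E[X] = 239500800 · (3/13)^{13} = 381841633958400/302875106592253 ≈ 1.26072.


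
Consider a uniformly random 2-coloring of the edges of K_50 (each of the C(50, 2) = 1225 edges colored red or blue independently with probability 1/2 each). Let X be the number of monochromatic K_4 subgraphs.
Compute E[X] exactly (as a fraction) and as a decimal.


Let X = Σ_S X_S over the C(50, 4) = 230300 subsets S of size 4, where X_S = 1 if the K_4 on S is monochromatic.
For a fixed S, the K_4 on S has C(4, 2) = 6 edges. P[all 6 edges red] = (1/2)^6, and likewise for blue, so P[monochromatic] = 2·(1/2)^6 = 2^{1 − 6} = 1/32.
Summing: E[X] = C(50, 4) · 2^{1 − 6} = 230300 · 1/32 = 57575/8.
Numerically: E[X] ≈ 7196.8750.

E[X] = C(50,4)·2^(1−C(4,2)) = 57575/8 ≈ 7196.8750.


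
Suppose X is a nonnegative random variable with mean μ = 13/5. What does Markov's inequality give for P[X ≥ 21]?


μ = E[X] = 13/5, a = 21.
Markov: P[X ≥ 21] ≤ μ/a = (13/5)/21 = 13/105.
Numerically: ≈ 0.123810.
(Since a = 21 > μ = 2.600000, the bound 13/105 is < 1 and informative.)

P[X ≥ 21] ≤ 13/105 ≈ 0.123810.


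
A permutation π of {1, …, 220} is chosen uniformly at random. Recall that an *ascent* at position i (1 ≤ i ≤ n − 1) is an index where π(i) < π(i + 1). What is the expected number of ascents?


Write X = Σ X_I over i = 1, …, 219, with X_I the indicator of one ascent.
There are 219 indicators.
For each fixed i, the pair (π(i), π(i+1)) is a uniformly random ordered pair of distinct values from {1, …, 220}; by symmetry P[π(i) < π(i+1)] = 1/2.
By linearity: E[X] = 219 · (1/2) = (220 − 1) · (1/2) = 219/2 ≈ 109.500.

E[X] = 219/2 = 109.500.


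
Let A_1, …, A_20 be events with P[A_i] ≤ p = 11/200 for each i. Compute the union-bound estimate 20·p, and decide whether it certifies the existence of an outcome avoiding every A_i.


Union bound: P[∪_{i=1}^{20} A_i] ≤ Σ_i P[A_i] ≤ 20·p = 20·(11/200) = 11/10.
Numerically: 11/10 ≈ 1.1000000.
Is 11/10 < 1? NO.
Since the bound 11/10 is ≥ 1, the union bound is uninformative here; it does NOT by itself certify existence.

20·p = 11/10 ≈ 1.1000000; existence NOT certified by the union bound.


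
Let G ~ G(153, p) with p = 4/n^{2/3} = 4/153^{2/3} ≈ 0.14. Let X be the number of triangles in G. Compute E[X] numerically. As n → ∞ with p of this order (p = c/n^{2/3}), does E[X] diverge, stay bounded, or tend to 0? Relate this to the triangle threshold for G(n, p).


Number of potential triangles: C(153, 3) = 585276.
Each occurs with probability p³ ≈ (0.14)³ ≈ 2.73399e-03.
By linearity: E[X] = C(153, 3)·p³ ≈ 585276 · 2.73399e-03 ≈ 1600.139.
Since α = 2/3 < 1, p = c/n^{2/3} ≫ 1/n is above the triangle threshold p ~ 1/n. Asymptotically E[X] ~ (c³/6)·n^{3(1−α)} = (4³/6)·n^{1} → ∞; triangles are abundant w.h.p.

E[X] ≈ 1600.139; in regime p = Θ(1/n^{2/3}) E[X] diverges (above the triangle threshold p ~ 1/n).


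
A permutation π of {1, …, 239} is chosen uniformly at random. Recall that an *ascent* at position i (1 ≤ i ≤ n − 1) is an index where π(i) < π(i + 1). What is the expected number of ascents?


Write X = Σ X_I over i = 1, …, 238, with X_I the indicator of one ascent.
There are 238 indicators.
For each fixed i, the pair (π(i), π(i+1)) is a uniformly random ordered pair of distinct values from {1, …, 239}; by symmetry P[π(i) < π(i+1)] = 1/2.
By linearity: E[X] = 238 · (1/2) = (239 − 1) · (1/2) = 119 ≈ 119.000.

E[X] = 119 = 119.000.


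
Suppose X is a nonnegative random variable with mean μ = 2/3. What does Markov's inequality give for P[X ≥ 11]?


μ = E[X] = 2/3, a = 11.
Markov: P[X ≥ 11] ≤ μ/a = (2/3)/11 = 2/33.
Numerically: ≈ 0.06061.
(Since a = 11 > μ = 0.66667, the bound 2/33 is < 1 and informative.)

P[X ≥ 11] ≤ 2/33 ≈ 0.06061.


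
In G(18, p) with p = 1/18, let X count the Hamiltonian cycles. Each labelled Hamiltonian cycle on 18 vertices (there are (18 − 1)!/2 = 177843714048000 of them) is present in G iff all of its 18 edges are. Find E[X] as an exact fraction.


K_18 has (18 − 1)!/2 = 177843714048000 labelled Hamiltonian cycles.
For each such Hamiltonian cycle H, let X_H = 1 if all 18 edges of H are present in G. Then P[X_H = 1] = p^{18} = (1/18)^{18} = 1/39346408075296537575424.
By linearity of expectation: E[X] = Σ_H E[X_H] = 177843714048000 · p^{18} = 177843714048000 · 1/39346408075296537575424 = 14889875/3294258113514384.
Numerically: E[X] ≈ 4.51995e-09.

E[X] = 177843714048000 · (1/18)^{18} = 14889875/3294258113514384 ≈ 4.51995e-09.


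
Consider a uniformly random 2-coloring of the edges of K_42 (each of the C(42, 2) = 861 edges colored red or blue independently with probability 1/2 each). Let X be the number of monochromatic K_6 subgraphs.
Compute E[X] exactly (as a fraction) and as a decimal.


Let X = Σ_S X_S over the C(42, 6) = 5245786 subsets S of size 6, where X_S = 1 if the K_6 on S is monochromatic.
For a fixed S, the K_6 on S has C(6, 2) = 15 edges. P[all 15 edges red] = (1/2)^15, and likewise for blue, so P[monochromatic] = 2·(1/2)^15 = 2^{1 − 15} = 1/16384.
By linearity: E[X] = C(42, 6) · 2^{1 − 15} = 5245786 · 1/16384 = 2622893/8192.
Numerically: E[X] ≈ 320.1774.

E[X] = C(42,6)·2^(1−C(6,2)) = 2622893/8192 ≈ 320.1774.


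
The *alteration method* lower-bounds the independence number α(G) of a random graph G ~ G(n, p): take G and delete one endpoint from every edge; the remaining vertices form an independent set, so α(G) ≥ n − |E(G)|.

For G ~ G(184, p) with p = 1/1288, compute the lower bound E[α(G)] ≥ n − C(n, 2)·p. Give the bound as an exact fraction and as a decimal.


E[|E(G)|] = C(184, 2)·p = 16836 · (1/1288) = 183/14.
E[α(G)] ≥ n − E[|E(G)|] = 184 − 183/14 = 2393/14.
Numerically: ≈ 170.9286.
(This is only a lower bound; the true E[α(G)] may be larger.)

E[α(G)] ≥ 2393/14 ≈ 170.9286.


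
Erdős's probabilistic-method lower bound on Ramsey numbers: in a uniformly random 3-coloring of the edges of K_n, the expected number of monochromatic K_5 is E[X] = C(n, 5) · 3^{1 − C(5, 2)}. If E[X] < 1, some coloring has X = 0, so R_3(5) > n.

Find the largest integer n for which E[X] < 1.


We need C(n, 5) · 3^{1 − 10} < 1, i.e. C(n, 5) < 3^{10 − 1} = 19683.
Check values of n near the boundary:
  n = 15: C(15, 5) = 3003; 3003 < 19683? YES
  n = 16: C(16, 5) = 4368; 4368 < 19683? YES
  n = 17: C(17, 5) = 6188; 6188 < 19683? YES
  n = 18: C(18, 5) = 8568; 8568 < 19683? YES
  n = 19: C(19, 5) = 11628; 11628 < 19683? YES
  n = 20: C(20, 5) = 15504; 15504 < 19683? YES
  n = 21: C(21, 5) = 20349; 20349 < 19683? NO
The largest n with C(n, 5) < 19683 is n = 20 (where E[X] = 5168/6561 ≈ 0.7877). Hence R_3(5) > 20, i.e. R_3(5) ≥ 21.

Largest n = 20; hence R_3(5) > 20.


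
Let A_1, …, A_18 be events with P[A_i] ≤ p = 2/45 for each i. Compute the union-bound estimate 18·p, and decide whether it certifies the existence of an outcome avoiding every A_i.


Union bound: P[∪_{i=1}^{18} A_i] ≤ Σ_i P[A_i] ≤ 18·p = 18·(2/45) = 4/5.
Numerically: 4/5 ≈ 0.800.
Is 4/5 < 1? YES.
Since P[∪ A_i] ≤ 4/5 < 1, the complement has P[∩ A_i^c] ≥ 1 − 4/5 = 1/5 > 0, so some outcome avoids every A_i.

18·p = 4/5 ≈ 0.800; existence CERTIFIED by the union bound.


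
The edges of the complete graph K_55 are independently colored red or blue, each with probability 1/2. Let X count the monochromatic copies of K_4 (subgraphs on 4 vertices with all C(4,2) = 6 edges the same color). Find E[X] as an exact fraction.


Let X = Σ_S X_S over the C(55, 4) = 341055 subsets S of size 4, where X_S = 1 if the K_4 on S is monochromatic.
For a fixed S, the K_4 on S has C(4, 2) = 6 edges. P[all 6 edges red] = (1/2)^6, and likewise for blue, so P[monochromatic] = 2·(1/2)^6 = 2^{1 − 6} = 1/32.
By linearity of expectation: E[X] = C(55, 4) · 2^{1 − 6} = 341055 · 1/32 = 341055/32.
Numerically: E[X] ≈ 10657.968750.

E[X] = C(55,4)·2^(1−C(4,2)) = 341055/32 ≈ 10657.968750.


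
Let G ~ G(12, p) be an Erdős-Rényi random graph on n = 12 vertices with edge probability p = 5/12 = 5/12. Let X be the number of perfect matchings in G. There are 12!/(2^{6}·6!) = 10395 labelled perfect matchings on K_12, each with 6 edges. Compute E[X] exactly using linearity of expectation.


K_12 has 12!/(2^{6}·6!) = 10395 labelled perfect matchings.
For each such perfect matching H, let X_H = 1 if all 6 edges of H are present in G. Then P[X_H = 1] = p^{6} = (5/12)^{6} = 15625/2985984.
Summing the indicators: E[X] = Σ_H E[X_H] = 10395 · p^{6} = 10395 · 15625/2985984 = 6015625/110592.
Numerically: E[X] ≈ 54.3948.

E[X] = 10395 · (5/12)^{6} = 6015625/110592 ≈ 54.3948.


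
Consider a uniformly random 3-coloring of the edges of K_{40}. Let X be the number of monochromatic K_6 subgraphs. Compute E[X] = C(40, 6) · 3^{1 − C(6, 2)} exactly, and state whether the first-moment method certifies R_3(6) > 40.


E[X] = C(40, 6) · 3^{1 − 15} = 3838380 · 3^{−14} = 3838380/4782969.
As a reduced fraction: E[X] = 1279460/1594323 ≈ 0.802510.
Is E[X] < 1? YES.
Since E[X] < 1, there exists a 3-coloring of K_{40} with no monochromatic K_6; hence R_3(6) > 40.

E[X] = 1279460/1594323 ≈ 0.802510; E[X] < 1, so R_3(6) > 40.


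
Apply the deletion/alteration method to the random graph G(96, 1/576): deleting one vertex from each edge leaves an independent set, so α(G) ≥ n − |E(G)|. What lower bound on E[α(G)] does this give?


E[|E(G)|] = C(96, 2)·p = 4560 · (1/576) = 95/12.
E[α(G)] ≥ n − E[|E(G)|] = 96 − 95/12 = 1057/12.
Numerically: ≈ 88.083.
(This is only a lower bound; the true E[α(G)] may be larger.)

E[α(G)] ≥ 1057/12 ≈ 88.083.


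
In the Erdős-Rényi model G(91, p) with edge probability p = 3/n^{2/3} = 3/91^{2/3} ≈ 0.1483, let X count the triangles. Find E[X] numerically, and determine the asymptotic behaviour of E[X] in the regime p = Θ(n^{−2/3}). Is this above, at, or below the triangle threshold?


Number of potential triangles: C(91, 3) = 121485.
Each occurs with probability p³ ≈ (0.1483)³ ≈ 3.260476e-03.
By linearity: E[X] = C(91, 3)·p³ ≈ 121485 · 3.260476e-03 ≈ 396.0989.
Since α = 2/3 < 1, p = c/n^{2/3} ≫ 1/n is above the triangle threshold p ~ 1/n. Asymptotically E[X] ~ (c³/6)·n^{3(1−α)} = (3³/6)·n^{1} → ∞; triangles are abundant w.h.p.

E[X] ≈ 396.0989; in regime p = Θ(1/n^{2/3}) E[X] diverges (above the triangle threshold p ~ 1/n).


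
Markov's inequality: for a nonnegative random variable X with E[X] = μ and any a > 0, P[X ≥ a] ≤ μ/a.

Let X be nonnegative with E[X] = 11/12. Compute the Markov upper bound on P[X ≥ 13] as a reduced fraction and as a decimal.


μ = E[X] = 11/12, a = 13.
Markov: P[X ≥ 13] ≤ μ/a = (11/12)/13 = 11/156.
Numerically: ≈ 0.07051.
(Since a = 13 > μ = 0.91667, the bound 11/156 is < 1 and informative.)

P[X ≥ 13] ≤ 11/156 ≈ 0.07051.


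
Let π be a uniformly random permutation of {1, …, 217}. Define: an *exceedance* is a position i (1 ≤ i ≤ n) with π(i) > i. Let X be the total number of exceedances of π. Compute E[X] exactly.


Write X = Σ_{i=1}^{217} X_i, where X_i = 1_{π(i) > i}.
For each fixed i, π(i) is uniform over {1, …, 217} (marginal of a uniform permutation), so P[π(i) > i] = (n − i)/n. Summing: Σ_{i=1}^{217} (n − i)/n = (0 + 1 + … + 216)/217 = 217(217 − 1)/(2·217) = (217 − 1)/2.
Hence E[X] = Σ_{i=1}^{217} (217 − i)/217 = 108 ≈ 108.000000.

E[X] = 108 = 108.000000.


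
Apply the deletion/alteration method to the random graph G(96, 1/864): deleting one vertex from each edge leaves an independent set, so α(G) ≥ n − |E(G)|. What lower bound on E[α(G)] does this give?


E[|E(G)|] = C(96, 2)·p = 4560 · (1/864) = 95/18.
E[α(G)] ≥ n − E[|E(G)|] = 96 − 95/18 = 1633/18.
Numerically: ≈ 90.72222.
(This is only a lower bound; the true E[α(G)] may be larger.)

E[α(G)] ≥ 1633/18 ≈ 90.72222.


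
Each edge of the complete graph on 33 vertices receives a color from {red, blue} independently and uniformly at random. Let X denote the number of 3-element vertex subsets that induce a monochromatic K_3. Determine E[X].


Let X = Σ_S X_S over the C(33, 3) = 5456 subsets S of size 3, where X_S = 1 if the K_3 on S is monochromatic.
For a fixed S, the K_3 on S has C(3, 2) = 3 edges. P[all 3 edges red] = (1/2)^3, and likewise for blue, so P[monochromatic] = 2·(1/2)^3 = 2^{1 − 3} = 1/4.
Summing: E[X] = C(33, 3) · 2^{1 − 3} = 5456 · 1/4 = 1364.
Numerically: E[X] ≈ 1364.000000.

E[X] = C(33,3)·2^(1−C(3,2)) = 1364 ≈ 1364.000000.


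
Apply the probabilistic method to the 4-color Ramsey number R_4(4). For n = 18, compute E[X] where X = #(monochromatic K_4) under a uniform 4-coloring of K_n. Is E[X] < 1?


E[X] = C(18, 4) · 4^{1 − 6} = 3060 · 4^{−5} = 3060/1024.
As a reduced fraction: E[X] = 765/256 ≈ 2.98828.
Is E[X] < 1? NO.
Since E[X] ≥ 1, the first-moment bound is inconclusive at n = 18; it does NOT by itself certify R_4(4) > 18.

E[X] = 765/256 ≈ 2.98828; E[X] ≥ 1; first-moment method inconclusive here.


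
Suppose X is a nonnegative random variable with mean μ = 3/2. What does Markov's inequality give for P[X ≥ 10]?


μ = E[X] = 3/2, a = 10.
Markov: P[X ≥ 10] ≤ μ/a = (3/2)/10 = 3/20.
Numerically: ≈ 0.15000.
(Since a = 10 > μ = 1.50000, the bound 3/20 is < 1 and informative.)

P[X ≥ 10] ≤ 3/20 ≈ 0.15000.


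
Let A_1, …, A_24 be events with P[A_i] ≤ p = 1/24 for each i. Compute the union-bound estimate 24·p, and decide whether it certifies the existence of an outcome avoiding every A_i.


Union bound: P[∪_{i=1}^{24} A_i] ≤ Σ_i P[A_i] ≤ 24·p = 24·(1/24) = 1.
Numerically: 1 ≈ 1.0000000.
Is 1 < 1? NO.
Since the bound 1 is ≥ 1, the union bound is uninformative here; it does NOT by itself certify existence.

24·p = 1 ≈ 1.0000000; existence NOT certified by the union bound.


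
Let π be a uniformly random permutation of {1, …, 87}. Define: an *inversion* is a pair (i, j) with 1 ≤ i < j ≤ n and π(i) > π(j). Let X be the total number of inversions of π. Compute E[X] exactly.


Write X = Σ X_I over the C(87, 2) = 3741 pairs i < j, with X_I the indicator of one inversion.
There are 3741 indicators.
For each fixed pair i < j, the values π(i) and π(j) are two distinct elements of {1, …, 87} in uniformly random order; by symmetry P[π(i) > π(j)] = 1/2.
By linearity: E[X] = 3741 · (1/2) = C(87, 2) · (1/2) = 3741/2 = 3741/2 ≈ 1870.500.

E[X] = 3741/2 = 1870.500.


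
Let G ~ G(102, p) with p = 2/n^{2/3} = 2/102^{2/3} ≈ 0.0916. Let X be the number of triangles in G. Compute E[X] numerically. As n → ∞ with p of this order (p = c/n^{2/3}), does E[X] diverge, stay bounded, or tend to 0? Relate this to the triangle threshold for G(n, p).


Number of potential triangles: C(102, 3) = 171700.
Each occurs with probability p³ ≈ (0.0916)³ ≈ 7.68935e-04.
By linearity: E[X] = C(102, 3)·p³ ≈ 171700 · 7.68935e-04 ≈ 132.026.
Since α = 2/3 < 1, p = c/n^{2/3} ≫ 1/n is above the triangle threshold p ~ 1/n. Asymptotically E[X] ~ (c³/6)·n^{3(1−α)} = (2³/6)·n^{1} → ∞; triangles are abundant w.h.p.

E[X] ≈ 132.026; in regime p = Θ(1/n^{2/3}) E[X] diverges (above the triangle threshold p ~ 1/n).


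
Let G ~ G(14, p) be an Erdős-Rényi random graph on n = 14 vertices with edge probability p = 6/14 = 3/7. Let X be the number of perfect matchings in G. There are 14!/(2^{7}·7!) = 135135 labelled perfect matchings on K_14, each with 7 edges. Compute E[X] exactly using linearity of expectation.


K_14 has 14!/(2^{7}·7!) = 135135 labelled perfect matchings.
For each such perfect matching H, let X_H = 1 if all 7 edges of H are present in G. Then P[X_H = 1] = p^{7} = (3/7)^{7} = 2187/823543.
Summing the indicators: E[X] = Σ_H E[X_H] = 135135 · p^{7} = 135135 · 2187/823543 = 42220035/117649.
Numerically: E[X] ≈ 358.86.

E[X] = 135135 · (3/7)^{7} = 42220035/117649 ≈ 358.86.


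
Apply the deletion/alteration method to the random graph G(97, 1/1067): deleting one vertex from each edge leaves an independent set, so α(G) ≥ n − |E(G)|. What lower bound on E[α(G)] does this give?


E[|E(G)|] = C(97, 2)·p = 4656 · (1/1067) = 48/11.
E[α(G)] ≥ n − E[|E(G)|] = 97 − 48/11 = 1019/11.
Numerically: ≈ 92.636.
(This is only a lower bound; the true E[α(G)] may be larger.)

E[α(G)] ≥ 1019/11 ≈ 92.636.


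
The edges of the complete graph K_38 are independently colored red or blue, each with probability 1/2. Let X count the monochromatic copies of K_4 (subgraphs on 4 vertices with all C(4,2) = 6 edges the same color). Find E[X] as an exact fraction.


Let X = Σ_S X_S over the C(38, 4) = 73815 subsets S of size 4, where X_S = 1 if the K_4 on S is monochromatic.
For a fixed S, the K_4 on S has C(4, 2) = 6 edges. P[all 6 edges red] = (1/2)^6, and likewise for blue, so P[monochromatic] = 2·(1/2)^6 = 2^{1 − 6} = 1/32.
By linearity: E[X] = C(38, 4) · 2^{1 − 6} = 73815 · 1/32 = 73815/32.
Numerically: E[X] ≈ 2306.71875.

E[X] = C(38,4)·2^(1−C(4,2)) = 73815/32 ≈ 2306.71875.


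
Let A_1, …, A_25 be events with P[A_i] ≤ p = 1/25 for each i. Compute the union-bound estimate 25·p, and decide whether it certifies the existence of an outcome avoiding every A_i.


Union bound: P[∪_{i=1}^{25} A_i] ≤ Σ_i P[A_i] ≤ 25·p = 25·(1/25) = 1.
Numerically: 1 ≈ 1.000000.
Is 1 < 1? NO.
Since the bound 1 is ≥ 1, the union bound is uninformative here; it does NOT by itself certify existence.

25·p = 1 ≈ 1.000000; existence NOT certified by the union bound.


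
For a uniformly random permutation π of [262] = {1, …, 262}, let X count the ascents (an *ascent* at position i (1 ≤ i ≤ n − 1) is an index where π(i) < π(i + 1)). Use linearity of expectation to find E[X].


Write X = Σ X_I over i = 1, …, 261, with X_I the indicator of one ascent.
There are 261 indicators.
For each fixed i, the pair (π(i), π(i+1)) is a uniformly random ordered pair of distinct values from {1, …, 262}; by symmetry P[π(i) < π(i+1)] = 1/2.
By linearity: E[X] = 261 · (1/2) = (262 − 1) · (1/2) = 261/2 ≈ 130.50000.

E[X] = 261/2 = 130.50000.


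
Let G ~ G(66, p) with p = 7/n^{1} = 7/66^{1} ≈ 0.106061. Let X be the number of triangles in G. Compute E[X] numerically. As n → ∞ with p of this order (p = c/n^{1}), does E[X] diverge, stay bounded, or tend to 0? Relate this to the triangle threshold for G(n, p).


Number of potential triangles: C(66, 3) = 45760.
Each occurs with probability p³ ≈ (0.106061)³ ≈ 1.19306008e-03.
By linearity: E[X] = C(66, 3)·p³ ≈ 45760 · 1.19306008e-03 ≈ 54.594429.
Here α = 1, so p = 7/n is exactly at the triangle threshold p ~ 1/n. Asymptotically E[X] → c³/6 = 7³/6 = 343/6 ≈ 57.166667, a bounded constant. In this regime the triangle count is asymptotically Poisson(c³/6).

E[X] ≈ 54.594429; in regime p = Θ(1/n^{1}) E[X] stays bounded (at the triangle threshold p ~ 1/n).


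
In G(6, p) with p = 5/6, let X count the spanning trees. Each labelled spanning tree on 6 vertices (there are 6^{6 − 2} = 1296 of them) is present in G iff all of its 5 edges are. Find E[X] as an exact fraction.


K_6 has 6^{6 − 2} = 1296 labelled spanning trees.
For each such spanning tree H, let X_H = 1 if all 5 edges of H are present in G. Then P[X_H = 1] = p^{5} = (5/6)^{5} = 3125/7776.
Summing the indicators: E[X] = Σ_H E[X_H] = 1296 · p^{5} = 1296 · 3125/7776 = 3125/6.
Numerically: E[X] ≈ 520.833.

E[X] = 1296 · (5/6)^{5} = 3125/6 ≈ 520.833.


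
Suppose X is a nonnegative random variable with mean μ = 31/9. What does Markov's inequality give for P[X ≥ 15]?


μ = E[X] = 31/9, a = 15.
Markov: P[X ≥ 15] ≤ μ/a = (31/9)/15 = 31/135.
Numerically: ≈ 0.2296.
(Since a = 15 > μ = 3.4444, the bound 31/135 is < 1 and informative.)

P[X ≥ 15] ≤ 31/135 ≈ 0.2296.


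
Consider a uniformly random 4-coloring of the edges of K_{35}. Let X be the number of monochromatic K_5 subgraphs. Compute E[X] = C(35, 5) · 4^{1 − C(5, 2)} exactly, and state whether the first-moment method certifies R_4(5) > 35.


E[X] = C(35, 5) · 4^{1 − 10} = 324632 · 4^{−9} = 324632/262144.
As a reduced fraction: E[X] = 40579/32768 ≈ 1.23837.
Is E[X] < 1? NO.
Since E[X] ≥ 1, the first-moment bound is inconclusive at n = 35; it does NOT by itself certify R_4(5) > 35.

E[X] = 40579/32768 ≈ 1.23837; E[X] ≥ 1; first-moment method inconclusive here.


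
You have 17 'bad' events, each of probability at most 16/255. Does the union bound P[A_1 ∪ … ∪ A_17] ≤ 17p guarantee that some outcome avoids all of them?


Union bound: P[∪_{i=1}^{17} A_i] ≤ Σ_i P[A_i] ≤ 17·p = 17·(16/255) = 16/15.
Numerically: 16/15 ≈ 1.0666667.
Is 16/15 < 1? NO.
Since the bound 16/15 is ≥ 1, the union bound is uninformative here; it does NOT by itself certify existence.

17·p = 16/15 ≈ 1.0666667; existence NOT certified by the union bound.


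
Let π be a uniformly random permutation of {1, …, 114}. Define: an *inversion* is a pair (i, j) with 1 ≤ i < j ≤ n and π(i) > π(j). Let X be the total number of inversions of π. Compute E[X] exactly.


Write X = Σ X_I over the C(114, 2) = 6441 pairs i < j, with X_I the indicator of one inversion.
There are 6441 indicators.
For each fixed pair i < j, the values π(i) and π(j) are two distinct elements of {1, …, 114} in uniformly random order; by symmetry P[π(i) > π(j)] = 1/2.
By linearity: E[X] = 6441 · (1/2) = C(114, 2) · (1/2) = 6441/2 = 6441/2 ≈ 3220.500000.

E[X] = 6441/2 = 3220.500000.


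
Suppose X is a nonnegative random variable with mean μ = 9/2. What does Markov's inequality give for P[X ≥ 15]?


μ = E[X] = 9/2, a = 15.
Markov: P[X ≥ 15] ≤ μ/a = (9/2)/15 = 3/10.
Numerically: ≈ 0.300000.
(Since a = 15 > μ = 4.500000, the bound 3/10 is < 1 and informative.)

P[X ≥ 15] ≤ 3/10 ≈ 0.300000.


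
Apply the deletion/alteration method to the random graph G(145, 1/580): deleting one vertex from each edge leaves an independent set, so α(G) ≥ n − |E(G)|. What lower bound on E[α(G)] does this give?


E[|E(G)|] = C(145, 2)·p = 10440 · (1/580) = 18.
E[α(G)] ≥ n − E[|E(G)|] = 145 − 18 = 127.
Numerically: ≈ 127.000.
(This is only a lower bound; the true E[α(G)] may be larger.)

E[α(G)] ≥ 127 ≈ 127.000.


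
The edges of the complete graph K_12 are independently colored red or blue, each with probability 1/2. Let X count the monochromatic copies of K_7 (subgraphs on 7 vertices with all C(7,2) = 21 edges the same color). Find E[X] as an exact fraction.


Let X = Σ_S X_S over the C(12, 7) = 792 subsets S of size 7, where X_S = 1 if the K_7 on S is monochromatic.
For a fixed S, the K_7 on S has C(7, 2) = 21 edges. P[all 21 edges red] = (1/2)^21, and likewise for blue, so P[monochromatic] = 2·(1/2)^21 = 2^{1 − 21} = 1/1048576.
By linearity of expectation: E[X] = C(12, 7) · 2^{1 − 21} = 792 · 1/1048576 = 99/131072.
Numerically: E[X] ≈ 0.00076.

E[X] = C(12,7)·2^(1−C(7,2)) = 99/131072 ≈ 0.00076.


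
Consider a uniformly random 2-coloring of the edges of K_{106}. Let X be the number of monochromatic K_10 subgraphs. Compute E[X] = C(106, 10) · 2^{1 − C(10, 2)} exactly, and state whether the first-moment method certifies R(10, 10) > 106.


E[X] = C(106, 10) · 2^{1 − 45} = 31853506369685 · 2^{−44} = 31853506369685/17592186044416.
As a reduced fraction: E[X] = 31853506369685/17592186044416 ≈ 1.811.
Is E[X] < 1? NO.
Since E[X] ≥ 1, the first-moment bound is inconclusive at n = 106; it does NOT by itself certify R(10, 10) > 106.

E[X] = 31853506369685/17592186044416 ≈ 1.811; E[X] ≥ 1; first-moment method inconclusive here.


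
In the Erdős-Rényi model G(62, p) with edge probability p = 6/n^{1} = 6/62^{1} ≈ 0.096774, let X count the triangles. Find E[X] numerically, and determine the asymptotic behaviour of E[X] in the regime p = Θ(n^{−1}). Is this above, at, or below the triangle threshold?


Number of potential triangles: C(62, 3) = 37820.
Each occurs with probability p³ ≈ (0.096774)³ ≈ 9.0631399e-04.
By linearity: E[X] = C(62, 3)·p³ ≈ 37820 · 9.0631399e-04 ≈ 34.27680.
Here α = 1, so p = 6/n is exactly at the triangle threshold p ~ 1/n. Asymptotically E[X] → c³/6 = 6³/6 = 36 ≈ 36.00000, a bounded constant. In this regime the triangle count is asymptotically Poisson(c³/6).

E[X] ≈ 34.27680; in regime p = Θ(1/n^{1}) E[X] stays bounded (at the triangle threshold p ~ 1/n).


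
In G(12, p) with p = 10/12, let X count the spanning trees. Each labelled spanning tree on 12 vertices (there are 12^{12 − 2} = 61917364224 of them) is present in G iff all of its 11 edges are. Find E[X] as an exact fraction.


K_12 has 12^{12 − 2} = 61917364224 labelled spanning trees.
For each such spanning tree H, let X_H = 1 if all 11 edges of H are present in G. Then P[X_H = 1] = p^{11} = (5/6)^{11} = 48828125/362797056.
Summing the indicators: E[X] = Σ_H E[X_H] = 61917364224 · p^{11} = 61917364224 · 48828125/362797056 = 25000000000/3.
Numerically: E[X] ≈ 8.33e+09.

E[X] = 61917364224 · (5/6)^{11} = 25000000000/3 ≈ 8.33e+09.


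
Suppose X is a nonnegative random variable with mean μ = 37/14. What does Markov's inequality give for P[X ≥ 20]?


μ = E[X] = 37/14, a = 20.
Markov: P[X ≥ 20] ≤ μ/a = (37/14)/20 = 37/280.
Numerically: ≈ 0.1321.
(Since a = 20 > μ = 2.6429, the bound 37/280 is < 1 and informative.)

P[X ≥ 20] ≤ 37/280 ≈ 0.1321.


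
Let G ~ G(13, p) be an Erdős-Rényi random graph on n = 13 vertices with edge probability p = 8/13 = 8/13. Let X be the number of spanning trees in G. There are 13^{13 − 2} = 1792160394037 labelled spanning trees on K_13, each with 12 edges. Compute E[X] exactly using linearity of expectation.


K_13 has 13^{13 − 2} = 1792160394037 labelled spanning trees.
For each such spanning tree H, let X_H = 1 if all 12 edges of H are present in G. Then P[X_H = 1] = p^{12} = (8/13)^{12} = 68719476736/23298085122481.
By linearity: E[X] = Σ_H E[X_H] = 1792160394037 · p^{12} = 1792160394037 · 68719476736/23298085122481 = 68719476736/13.
Numerically: E[X] ≈ 5.286e+09.

E[X] = 1792160394037 · (8/13)^{12} = 68719476736/13 ≈ 5.286e+09.


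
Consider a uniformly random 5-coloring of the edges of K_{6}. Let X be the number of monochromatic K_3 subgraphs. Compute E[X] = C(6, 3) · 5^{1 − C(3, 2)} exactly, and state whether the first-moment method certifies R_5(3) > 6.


E[X] = C(6, 3) · 5^{1 − 3} = 20 · 5^{−2} = 20/25.
As a reduced fraction: E[X] = 4/5 ≈ 0.8000.
Is E[X] < 1? YES.
Since E[X] < 1, there exists a 5-coloring of K_{6} with no monochromatic K_3; hence R_5(3) > 6.

E[X] = 4/5 ≈ 0.8000; E[X] < 1, so R_5(3) > 6.


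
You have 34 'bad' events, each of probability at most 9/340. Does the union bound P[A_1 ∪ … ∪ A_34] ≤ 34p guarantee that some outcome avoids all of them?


Union bound: P[∪_{i=1}^{34} A_i] ≤ Σ_i P[A_i] ≤ 34·p = 34·(9/340) = 9/10.
Numerically: 9/10 ≈ 0.900000.
Is 9/10 < 1? YES.
Since P[∪ A_i] ≤ 9/10 < 1, the complement has P[∩ A_i^c] ≥ 1 − 9/10 = 1/10 > 0, so some outcome avoids every A_i.

34·p = 9/10 ≈ 0.900000; existence CERTIFIED by the union bound.


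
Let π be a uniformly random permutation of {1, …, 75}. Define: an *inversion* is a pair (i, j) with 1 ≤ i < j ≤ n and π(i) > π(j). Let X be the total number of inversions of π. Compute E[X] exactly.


Write X = Σ X_I over the C(75, 2) = 2775 pairs i < j, with X_I the indicator of one inversion.
There are 2775 indicators.
For each fixed pair i < j, the values π(i) and π(j) are two distinct elements of {1, …, 75} in uniformly random order; by symmetry P[π(i) > π(j)] = 1/2.
By linearity: E[X] = 2775 · (1/2) = C(75, 2) · (1/2) = 2775/2 = 2775/2 ≈ 1387.50000.

E[X] = 2775/2 = 1387.50000.


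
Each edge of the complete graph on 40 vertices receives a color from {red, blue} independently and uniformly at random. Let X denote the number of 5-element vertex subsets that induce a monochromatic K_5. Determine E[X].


Let X = Σ_S X_S over the C(40, 5) = 658008 subsets S of size 5, where X_S = 1 if the K_5 on S is monochromatic.
For a fixed S, the K_5 on S has C(5, 2) = 10 edges. P[all 10 edges red] = (1/2)^10, and likewise for blue, so P[monochromatic] = 2·(1/2)^10 = 2^{1 − 10} = 1/512.
By linearity of expectation: E[X] = C(40, 5) · 2^{1 − 10} = 658008 · 1/512 = 82251/64.
Numerically: E[X] ≈ 1285.171875.

E[X] = C(40,5)·2^(1−C(5,2)) = 82251/64 ≈ 1285.171875.


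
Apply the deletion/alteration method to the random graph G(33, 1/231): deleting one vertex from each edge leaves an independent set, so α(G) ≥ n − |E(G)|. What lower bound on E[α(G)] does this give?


E[|E(G)|] = C(33, 2)·p = 528 · (1/231) = 16/7.
E[α(G)] ≥ n − E[|E(G)|] = 33 − 16/7 = 215/7.
Numerically: ≈ 30.714286.
(This is only a lower bound; the true E[α(G)] may be larger.)

E[α(G)] ≥ 215/7 ≈ 30.714286.


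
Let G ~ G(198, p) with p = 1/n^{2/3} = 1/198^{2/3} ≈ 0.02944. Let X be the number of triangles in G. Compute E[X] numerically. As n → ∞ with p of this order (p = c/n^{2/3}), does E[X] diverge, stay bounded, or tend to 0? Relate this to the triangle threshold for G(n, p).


Number of potential triangles: C(198, 3) = 1274196.
Each occurs with probability p³ ≈ (0.02944)³ ≈ 2.550760e-05.
By linearity: E[X] = C(198, 3)·p³ ≈ 1274196 · 2.550760e-05 ≈ 32.5017.
Since α = 2/3 < 1, p = c/n^{2/3} ≫ 1/n is above the triangle threshold p ~ 1/n. Asymptotically E[X] ~ (c³/6)·n^{3(1−α)} = (1³/6)·n^{1} → ∞; triangles are abundant w.h.p.

E[X] ≈ 32.5017; in regime p = Θ(1/n^{2/3}) E[X] diverges (above the triangle threshold p ~ 1/n).


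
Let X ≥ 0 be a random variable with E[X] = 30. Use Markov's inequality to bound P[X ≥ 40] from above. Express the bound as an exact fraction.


μ = E[X] = 30, a = 40.
Markov: P[X ≥ 40] ≤ μ/a = (30)/40 = 3/4.
Numerically: ≈ 0.750000.
(Since a = 40 > μ = 30.000000, the bound 3/4 is < 1 and informative.)

P[X ≥ 40] ≤ 3/4 ≈ 0.750000.


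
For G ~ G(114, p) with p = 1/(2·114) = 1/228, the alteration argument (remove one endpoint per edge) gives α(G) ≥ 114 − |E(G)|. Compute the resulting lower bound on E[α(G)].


E[|E(G)|] = C(114, 2)·p = 6441 · (1/228) = 113/4.
E[α(G)] ≥ n − E[|E(G)|] = 114 − 113/4 = 343/4.
Numerically: ≈ 85.75000.
(This is only a lower bound; the true E[α(G)] may be larger.)

E[α(G)] ≥ 343/4 ≈ 85.75000.


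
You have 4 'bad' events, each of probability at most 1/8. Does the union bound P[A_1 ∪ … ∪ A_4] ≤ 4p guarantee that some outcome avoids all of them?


Union bound: P[∪_{i=1}^{4} A_i] ≤ Σ_i P[A_i] ≤ 4·p = 4·(1/8) = 1/2.
Numerically: 1/2 ≈ 0.5000.
Is 1/2 < 1? YES.
Since P[∪ A_i] ≤ 1/2 < 1, the complement has P[∩ A_i^c] ≥ 1 − 1/2 = 1/2 > 0, so some outcome avoids every A_i.

4·p = 1/2 ≈ 0.5000; existence CERTIFIED by the union bound.


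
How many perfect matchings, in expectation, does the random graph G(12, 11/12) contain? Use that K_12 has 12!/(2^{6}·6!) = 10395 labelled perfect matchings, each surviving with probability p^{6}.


K_12 has 12!/(2^{6}·6!) = 10395 labelled perfect matchings.
For each such perfect matching H, let X_H = 1 if all 6 edges of H are present in G. Then P[X_H = 1] = p^{6} = (11/12)^{6} = 1771561/2985984.
By linearity of expectation: E[X] = Σ_H E[X_H] = 10395 · p^{6} = 10395 · 1771561/2985984 = 682050985/110592.
Numerically: E[X] ≈ 6167.3.

E[X] = 10395 · (11/12)^{6} = 682050985/110592 ≈ 6167.3.


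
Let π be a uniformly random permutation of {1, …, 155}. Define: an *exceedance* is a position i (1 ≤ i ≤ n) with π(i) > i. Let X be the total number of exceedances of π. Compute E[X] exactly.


Write X = Σ_{i=1}^{155} X_i, where X_i = 1_{π(i) > i}.
For each fixed i, π(i) is uniform over {1, …, 155} (marginal of a uniform permutation), so P[π(i) > i] = (n − i)/n. Summing: Σ_{i=1}^{155} (n − i)/n = (0 + 1 + … + 154)/155 = 155(155 − 1)/(2·155) = (155 − 1)/2.
Hence E[X] = Σ_{i=1}^{155} (155 − i)/155 = 77 ≈ 77.000000.

E[X] = 77 = 77.000000.


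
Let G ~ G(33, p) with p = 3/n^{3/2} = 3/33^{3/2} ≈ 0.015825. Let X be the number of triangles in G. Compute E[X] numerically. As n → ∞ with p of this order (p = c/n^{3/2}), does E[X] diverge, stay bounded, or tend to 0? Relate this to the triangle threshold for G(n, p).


Number of potential triangles: C(33, 3) = 5456.
Each occurs with probability p³ ≈ (0.015825)³ ≈ 3.9632460e-06.
By linearity: E[X] = C(33, 3)·p³ ≈ 5456 · 3.9632460e-06 ≈ 0.02162.
Since α = 3/2 > 1, p = c/n^{3/2} = o(1/n) is below the triangle threshold p ~ 1/n. Asymptotically E[X] ~ (c³/6)·n^{3(1−α)} = (3³/6)·n^{-1.5} → 0, so by Markov's inequality G has no triangles w.h.p.

E[X] ≈ 0.02162; in regime p = Θ(1/n^{3/2}) E[X] tends to 0 (below the triangle threshold p ~ 1/n).


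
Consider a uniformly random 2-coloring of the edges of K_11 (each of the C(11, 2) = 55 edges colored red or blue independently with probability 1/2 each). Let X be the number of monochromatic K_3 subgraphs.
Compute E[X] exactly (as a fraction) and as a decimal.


Let X = Σ_S X_S over the C(11, 3) = 165 subsets S of size 3, where X_S = 1 if the K_3 on S is monochromatic.
For a fixed S, the K_3 on S has C(3, 2) = 3 edges. P[all 3 edges red] = (1/2)^3, and likewise for blue, so P[monochromatic] = 2·(1/2)^3 = 2^{1 − 3} = 1/4.
By linearity: E[X] = C(11, 3) · 2^{1 − 3} = 165 · 1/4 = 165/4.
Numerically: E[X] ≈ 41.250.

E[X] = C(11,3)·2^(1−C(3,2)) = 165/4 ≈ 41.250.


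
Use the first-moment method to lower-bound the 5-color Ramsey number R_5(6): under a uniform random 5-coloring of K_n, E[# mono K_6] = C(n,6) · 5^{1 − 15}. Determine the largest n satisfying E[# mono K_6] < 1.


We need C(n, 6) · 5^{1 − 15} < 1, i.e. C(n, 6) < 5^{15 − 1} = 6103515625.
Check values of n near the boundary:
  n = 129: C(129, 6) = 5688177600; 5688177600 < 6103515625? YES
  n = 130: C(130, 6) = 5963412000; 5963412000 < 6103515625? YES
  n = 131: C(131, 6) = 6249655776; 6249655776 < 6103515625? NO
  n = 132: C(132, 6) = 6547258432; 6547258432 < 6103515625? NO
  n = 133: C(133, 6) = 6856577728; 6856577728 < 6103515625? NO
The largest n with C(n, 6) < 6103515625 is n = 130 (where E[X] = 47707296/48828125 ≈ 0.97705). Hence R_5(6) > 130, i.e. R_5(6) ≥ 131.

Largest n = 130; hence R_5(6) > 130.


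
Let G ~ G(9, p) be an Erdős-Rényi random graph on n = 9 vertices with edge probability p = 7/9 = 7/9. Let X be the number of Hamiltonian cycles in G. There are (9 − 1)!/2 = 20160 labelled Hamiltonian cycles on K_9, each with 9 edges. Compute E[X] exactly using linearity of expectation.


K_9 has (9 − 1)!/2 = 20160 labelled Hamiltonian cycles.
For each such Hamiltonian cycle H, let X_H = 1 if all 9 edges of H are present in G. Then P[X_H = 1] = p^{9} = (7/9)^{9} = 40353607/387420489.
By linearity of expectation: E[X] = Σ_H E[X_H] = 20160 · p^{9} = 20160 · 40353607/387420489 = 90392079680/43046721.
Numerically: E[X] ≈ 2.1e+03.

E[X] = 20160 · (7/9)^{9} = 90392079680/43046721 ≈ 2.1e+03.


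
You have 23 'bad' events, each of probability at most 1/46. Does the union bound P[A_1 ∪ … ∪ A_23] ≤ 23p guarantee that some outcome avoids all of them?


Union bound: P[∪_{i=1}^{23} A_i] ≤ Σ_i P[A_i] ≤ 23·p = 23·(1/46) = 1/2.
Numerically: 1/2 ≈ 0.500.
Is 1/2 < 1? YES.
Since P[∪ A_i] ≤ 1/2 < 1, the complement has P[∩ A_i^c] ≥ 1 − 1/2 = 1/2 > 0, so some outcome avoids every A_i.

23·p = 1/2 ≈ 0.500; existence CERTIFIED by the union bound.


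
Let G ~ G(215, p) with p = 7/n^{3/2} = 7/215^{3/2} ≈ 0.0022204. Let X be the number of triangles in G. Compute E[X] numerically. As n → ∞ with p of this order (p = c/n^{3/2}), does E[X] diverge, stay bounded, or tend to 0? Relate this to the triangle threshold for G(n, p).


Number of potential triangles: C(215, 3) = 1633355.
Each occurs with probability p³ ≈ (0.0022204)³ ≈ 1.0947654e-08.
By linearity: E[X] = C(215, 3)·p³ ≈ 1633355 · 1.0947654e-08 ≈ 0.01788.
Since α = 3/2 > 1, p = c/n^{3/2} = o(1/n) is below the triangle threshold p ~ 1/n. Asymptotically E[X] ~ (c³/6)·n^{3(1−α)} = (7³/6)·n^{-1.5} → 0, so by Markov's inequality G has no triangles w.h.p.

E[X] ≈ 0.01788; in regime p = Θ(1/n^{3/2}) E[X] tends to 0 (below the triangle threshold p ~ 1/n).


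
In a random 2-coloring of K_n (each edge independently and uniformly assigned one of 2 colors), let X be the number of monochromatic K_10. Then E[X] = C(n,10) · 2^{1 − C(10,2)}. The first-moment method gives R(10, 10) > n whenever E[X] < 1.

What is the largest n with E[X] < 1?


We need C(n, 10) · 2^{1 − 45} < 1, i.e. C(n, 10) < 2^{45 − 1} = 17592186044416.
Check values of n near the boundary:
  n = 99: C(99, 10) = 15579278510796; 15579278510796 < 17592186044416? YES
  n = 100: C(100, 10) = 17310309456440; 17310309456440 < 17592186044416? YES
  n = 101: C(101, 10) = 19212541264840; 19212541264840 < 17592186044416? NO
  n = 102: C(102, 10) = 21300860967540; 21300860967540 < 17592186044416? NO
The largest n with C(n, 10) < 17592186044416 is n = 100 (where E[X] = 2163788682055/2199023255552 ≈ 0.98398). Hence R(10, 10) > 100, i.e. R(10, 10) ≥ 101.

Largest n = 100; hence R(10, 10) > 100.


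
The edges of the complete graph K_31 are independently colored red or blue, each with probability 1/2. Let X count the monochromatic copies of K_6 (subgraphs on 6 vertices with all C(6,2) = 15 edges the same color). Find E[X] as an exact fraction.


Let X = Σ_S X_S over the C(31, 6) = 736281 subsets S of size 6, where X_S = 1 if the K_6 on S is monochromatic.
For a fixed S, the K_6 on S has C(6, 2) = 15 edges. P[all 15 edges red] = (1/2)^15, and likewise for blue, so P[monochromatic] = 2·(1/2)^15 = 2^{1 − 15} = 1/16384.
Summing: E[X] = C(31, 6) · 2^{1 − 15} = 736281 · 1/16384 = 736281/16384.
Numerically: E[X] ≈ 44.9390.

E[X] = C(31,6)·2^(1−C(6,2)) = 736281/16384 ≈ 44.9390.
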